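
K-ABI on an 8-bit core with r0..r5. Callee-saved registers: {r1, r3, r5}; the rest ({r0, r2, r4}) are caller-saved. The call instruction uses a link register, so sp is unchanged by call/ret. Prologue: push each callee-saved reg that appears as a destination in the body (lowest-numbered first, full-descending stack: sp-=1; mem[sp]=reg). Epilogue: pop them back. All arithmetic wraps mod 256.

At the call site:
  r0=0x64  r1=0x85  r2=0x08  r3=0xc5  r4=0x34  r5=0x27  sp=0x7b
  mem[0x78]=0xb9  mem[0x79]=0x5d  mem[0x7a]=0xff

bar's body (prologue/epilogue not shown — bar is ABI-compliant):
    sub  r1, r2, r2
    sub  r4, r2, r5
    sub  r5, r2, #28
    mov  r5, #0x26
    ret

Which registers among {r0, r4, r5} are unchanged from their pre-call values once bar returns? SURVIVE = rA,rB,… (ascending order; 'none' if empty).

SURVIVE = r0,r5

prologue: push r1 → mem[0x7a]=0x85, sp=0x7a
prologue: push r5 → mem[0x79]=0x27, sp=0x79
body[0] sub  r1, r2, r2 → r1=0x00
body[1] sub  r4, r2, r5 → r4=0xe1
body[2] sub  r5, r2, #28 → r5=0xec
body[3] mov  r5, #0x26 → r5=0x26
epilogue: pop r5=0x27, sp=0x7a
epilogue: pop r1=0x85, sp=0x7b
r0: caller-saved, written=False
r4: caller-saved, written=True
r5: callee-saved, written=True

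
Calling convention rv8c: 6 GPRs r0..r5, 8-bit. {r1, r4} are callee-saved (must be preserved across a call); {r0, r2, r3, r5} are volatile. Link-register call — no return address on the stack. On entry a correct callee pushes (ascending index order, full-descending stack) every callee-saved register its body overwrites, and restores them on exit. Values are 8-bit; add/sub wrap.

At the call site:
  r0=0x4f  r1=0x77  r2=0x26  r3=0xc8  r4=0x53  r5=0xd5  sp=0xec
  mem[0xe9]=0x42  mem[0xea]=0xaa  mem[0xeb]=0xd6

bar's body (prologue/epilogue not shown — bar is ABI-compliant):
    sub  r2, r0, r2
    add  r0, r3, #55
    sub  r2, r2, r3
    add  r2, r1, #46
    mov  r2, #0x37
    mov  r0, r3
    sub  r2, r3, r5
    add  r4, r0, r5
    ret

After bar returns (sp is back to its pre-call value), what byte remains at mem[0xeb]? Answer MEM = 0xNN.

MEM = 0x53

prologue: push r4 → mem[0xeb]=0x53, sp=0xeb
body[0] sub  r2, r0, r2 → r2=0x29
body[1] add  r0, r3, #55 → r0=0xff
body[2] sub  r2, r2, r3 → r2=0x61
body[3] add  r2, r1, #46 → r2=0xa5
body[4] mov  r2, #0x37 → r2=0x37
body[5] mov  r0, r3 → r0=0xc8
body[6] sub  r2, r3, r5 → r2=0xf3
body[7] add  r4, r0, r5 → r4=0x9d
epilogue: pop r4=0x53, sp=0xec
prologue pushed ['r4'] at ['0xeb']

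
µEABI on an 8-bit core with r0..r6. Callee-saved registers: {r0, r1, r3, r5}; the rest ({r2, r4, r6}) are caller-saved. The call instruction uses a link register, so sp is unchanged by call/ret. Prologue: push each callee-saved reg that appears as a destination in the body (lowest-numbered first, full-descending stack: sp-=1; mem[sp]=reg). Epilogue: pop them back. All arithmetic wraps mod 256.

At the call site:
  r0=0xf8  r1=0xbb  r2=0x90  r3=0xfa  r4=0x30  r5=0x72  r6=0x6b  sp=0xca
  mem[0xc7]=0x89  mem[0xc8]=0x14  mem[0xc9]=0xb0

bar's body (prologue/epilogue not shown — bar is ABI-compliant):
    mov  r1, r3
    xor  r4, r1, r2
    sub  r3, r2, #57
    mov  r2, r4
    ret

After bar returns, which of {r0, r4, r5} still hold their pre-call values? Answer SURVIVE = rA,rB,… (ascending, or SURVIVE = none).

SURVIVE = r0,r5

prologue: push r1 → mem[0xc9]=0xbb, sp=0xc9
prologue: push r3 → mem[0xc8]=0xfa, sp=0xc8
body[0] mov  r1, r3 → r1=0xfa
body[1] xor  r4, r1, r2 → r4=0x6a
body[2] sub  r3, r2, #57 → r3=0x57
body[3] mov  r2, r4 → r2=0x6a
epilogue: pop r3=0xfa, sp=0xc9
epilogue: pop r1=0xbb, sp=0xca
r0: callee-saved, written=False
r4: caller-saved, written=True
r5: callee-saved, written=False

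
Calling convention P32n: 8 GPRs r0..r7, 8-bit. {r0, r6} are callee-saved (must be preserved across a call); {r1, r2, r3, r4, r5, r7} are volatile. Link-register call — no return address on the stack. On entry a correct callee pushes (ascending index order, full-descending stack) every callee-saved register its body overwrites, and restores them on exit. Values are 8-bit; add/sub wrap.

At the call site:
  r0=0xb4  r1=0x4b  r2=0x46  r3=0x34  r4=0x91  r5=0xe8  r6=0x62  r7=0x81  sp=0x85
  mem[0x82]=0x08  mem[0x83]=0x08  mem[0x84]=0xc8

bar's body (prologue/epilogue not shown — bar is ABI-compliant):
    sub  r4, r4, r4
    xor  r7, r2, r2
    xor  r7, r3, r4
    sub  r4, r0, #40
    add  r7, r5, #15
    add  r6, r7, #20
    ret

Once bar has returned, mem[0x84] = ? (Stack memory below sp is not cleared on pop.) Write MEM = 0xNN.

prologue: push r6 → mem[0x84]=0x62, sp=0x84
body[0] sub  r4, r4, r4 → r4=0x00
body[1] xor  r7, r2, r2 → r7=0x00
body[2] xor  r7, r3, r4 → r7=0x34
body[3] sub  r4, r0, #40 → r4=0x8c
body[4] add  r7, r5, #15 → r7=0xf7
body[5] add  r6, r7, #20 → r6=0x0b
epilogue: pop r6=0x62, sp=0x85
prologue pushed ['r6'] at ['0x84']

MEM = 0x62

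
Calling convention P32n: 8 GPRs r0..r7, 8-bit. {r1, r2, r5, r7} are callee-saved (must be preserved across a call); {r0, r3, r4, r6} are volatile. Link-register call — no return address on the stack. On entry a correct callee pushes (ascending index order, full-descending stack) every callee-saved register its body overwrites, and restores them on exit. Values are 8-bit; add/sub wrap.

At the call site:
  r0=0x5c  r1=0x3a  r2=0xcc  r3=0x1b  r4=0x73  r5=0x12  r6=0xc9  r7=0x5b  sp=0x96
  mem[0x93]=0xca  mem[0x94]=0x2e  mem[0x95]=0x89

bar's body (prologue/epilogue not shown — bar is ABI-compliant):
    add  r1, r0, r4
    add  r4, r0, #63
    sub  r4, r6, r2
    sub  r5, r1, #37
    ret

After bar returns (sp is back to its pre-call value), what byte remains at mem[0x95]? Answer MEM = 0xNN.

prologue: push r1 → mem[0x95]=0x3a, sp=0x95
prologue: push r5 → mem[0x94]=0x12, sp=0x94
body[0] add  r1, r0, r4 → r1=0xcf
body[1] add  r4, r0, #63 → r4=0x9b
body[2] sub  r4, r6, r2 → r4=0xfd
body[3] sub  r5, r1, #37 → r5=0xaa
epilogue: pop r5=0x12, sp=0x95
epilogue: pop r1=0x3a, sp=0x96
prologue pushed ['r1', 'r5'] at ['0x95', '0x94']

MEM = 0x3a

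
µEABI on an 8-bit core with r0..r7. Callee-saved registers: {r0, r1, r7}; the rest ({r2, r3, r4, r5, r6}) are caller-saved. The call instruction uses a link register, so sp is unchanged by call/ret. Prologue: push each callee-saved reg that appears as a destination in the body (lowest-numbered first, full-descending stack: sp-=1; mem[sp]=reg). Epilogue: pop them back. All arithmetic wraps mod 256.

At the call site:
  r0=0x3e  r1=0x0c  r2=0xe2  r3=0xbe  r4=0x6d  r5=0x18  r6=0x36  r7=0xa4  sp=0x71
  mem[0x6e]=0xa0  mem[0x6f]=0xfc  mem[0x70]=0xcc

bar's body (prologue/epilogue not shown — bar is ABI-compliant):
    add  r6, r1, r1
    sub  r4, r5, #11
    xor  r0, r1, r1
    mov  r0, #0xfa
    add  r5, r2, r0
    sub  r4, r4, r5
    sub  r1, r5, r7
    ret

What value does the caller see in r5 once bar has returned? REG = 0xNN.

REG = 0xdc

prologue: push r0 -> mem[0x70]=0x3e, sp=0x70
prologue: push r1 -> mem[0x6f]=0x0c, sp=0x6f
body[0] add  r6, r1, r1 -> r6=0x18
body[1] sub  r4, r5, #11 -> r4=0x0d
body[2] xor  r0, r1, r1 -> r0=0x00
body[3] mov  r0, #0xfa -> r0=0xfa
body[4] add  r5, r2, r0 -> r5=0xdc
body[5] sub  r4, r4, r5 -> r4=0x31
body[6] sub  r1, r5, r7 -> r1=0x38
epilogue: pop r1=0x0c, sp=0x70
epilogue: pop r0=0x3e, sp=0x71
r5 is caller-saved -> body value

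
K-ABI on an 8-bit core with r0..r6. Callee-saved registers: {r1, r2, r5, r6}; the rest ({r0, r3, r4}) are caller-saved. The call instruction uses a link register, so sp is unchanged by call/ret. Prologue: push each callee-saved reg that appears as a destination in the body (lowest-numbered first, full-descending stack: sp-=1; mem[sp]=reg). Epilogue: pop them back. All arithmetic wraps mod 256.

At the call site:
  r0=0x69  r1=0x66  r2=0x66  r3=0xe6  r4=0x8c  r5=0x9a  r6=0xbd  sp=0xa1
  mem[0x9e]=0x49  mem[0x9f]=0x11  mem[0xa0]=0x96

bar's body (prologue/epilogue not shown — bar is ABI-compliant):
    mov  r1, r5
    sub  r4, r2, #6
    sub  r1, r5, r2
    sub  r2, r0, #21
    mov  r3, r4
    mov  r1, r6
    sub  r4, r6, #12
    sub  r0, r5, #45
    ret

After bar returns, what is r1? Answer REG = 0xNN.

prologue: push r1 → mem[0xa0]=0x66, sp=0xa0
prologue: push r2 → mem[0x9f]=0x66, sp=0x9f
body[0] mov  r1, r5 → r1=0x9a
body[1] sub  r4, r2, #6 → r4=0x60
body[2] sub  r1, r5, r2 → r1=0x34
body[3] sub  r2, r0, #21 → r2=0x54
body[4] mov  r3, r4 → r3=0x60
body[5] mov  r1, r6 → r1=0xbd
body[6] sub  r4, r6, #12 → r4=0xb1
body[7] sub  r0, r5, #45 → r0=0x6d
epilogue: pop r2=0x66, sp=0xa0
epilogue: pop r1=0x66, sp=0xa1
r1 is callee-saved → restored

REG = 0x66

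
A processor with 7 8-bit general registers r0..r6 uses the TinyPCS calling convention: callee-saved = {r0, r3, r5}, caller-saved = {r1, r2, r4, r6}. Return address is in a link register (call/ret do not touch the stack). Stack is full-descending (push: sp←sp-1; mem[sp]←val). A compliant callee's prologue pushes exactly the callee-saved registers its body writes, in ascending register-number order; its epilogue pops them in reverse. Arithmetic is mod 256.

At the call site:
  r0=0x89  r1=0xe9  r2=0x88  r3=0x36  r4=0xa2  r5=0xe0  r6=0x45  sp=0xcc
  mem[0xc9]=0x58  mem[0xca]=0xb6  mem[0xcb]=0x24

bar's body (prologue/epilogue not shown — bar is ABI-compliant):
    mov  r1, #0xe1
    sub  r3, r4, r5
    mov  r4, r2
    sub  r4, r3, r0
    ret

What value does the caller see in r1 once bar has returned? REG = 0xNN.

REG = 0xe1

prologue: push r3 -> mem[0xcb]=0x36, sp=0xcb
body[0] mov  r1, #0xe1 -> r1=0xe1
body[1] sub  r3, r4, r5 -> r3=0xc2
body[2] mov  r4, r2 -> r4=0x88
body[3] sub  r4, r3, r0 -> r4=0x39
epilogue: pop r3=0x36, sp=0xcc
r1 is caller-saved -> body value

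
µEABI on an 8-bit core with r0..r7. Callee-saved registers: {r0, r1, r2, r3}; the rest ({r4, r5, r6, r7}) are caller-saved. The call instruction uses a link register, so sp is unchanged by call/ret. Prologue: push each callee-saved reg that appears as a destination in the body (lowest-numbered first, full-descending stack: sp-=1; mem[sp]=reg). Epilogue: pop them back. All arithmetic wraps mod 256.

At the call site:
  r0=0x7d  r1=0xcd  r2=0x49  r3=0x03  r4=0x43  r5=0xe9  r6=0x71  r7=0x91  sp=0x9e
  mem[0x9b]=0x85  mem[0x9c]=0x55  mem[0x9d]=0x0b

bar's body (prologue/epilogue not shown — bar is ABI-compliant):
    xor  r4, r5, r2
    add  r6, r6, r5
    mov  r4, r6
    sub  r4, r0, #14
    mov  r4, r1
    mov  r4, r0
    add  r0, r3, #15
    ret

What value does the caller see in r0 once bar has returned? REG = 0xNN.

prologue: push r0 -> mem[0x9d]=0x7d, sp=0x9d
body[0] xor  r4, r5, r2 -> r4=0xa0
body[1] add  r6, r6, r5 -> r6=0x5a
body[2] mov  r4, r6 -> r4=0x5a
body[3] sub  r4, r0, #14 -> r4=0x6f
body[4] mov  r4, r1 -> r4=0xcd
body[5] mov  r4, r0 -> r4=0x7d
body[6] add  r0, r3, #15 -> r0=0x12
epilogue: pop r0=0x7d, sp=0x9e
r0 is callee-saved -> restored

REG = 0x7d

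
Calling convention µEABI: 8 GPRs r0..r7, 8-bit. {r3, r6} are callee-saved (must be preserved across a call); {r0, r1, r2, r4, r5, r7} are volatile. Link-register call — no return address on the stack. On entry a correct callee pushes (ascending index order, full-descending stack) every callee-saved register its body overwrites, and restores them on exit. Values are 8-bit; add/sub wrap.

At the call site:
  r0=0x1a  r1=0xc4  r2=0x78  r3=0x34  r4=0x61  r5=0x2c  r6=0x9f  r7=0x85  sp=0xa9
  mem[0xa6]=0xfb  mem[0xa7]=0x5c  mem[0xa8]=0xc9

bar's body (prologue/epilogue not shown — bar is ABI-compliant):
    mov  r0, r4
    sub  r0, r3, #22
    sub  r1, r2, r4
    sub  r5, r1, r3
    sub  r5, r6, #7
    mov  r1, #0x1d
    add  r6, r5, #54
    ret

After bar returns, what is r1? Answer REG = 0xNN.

prologue: push r6 -> mem[0xa8]=0x9f, sp=0xa8
body[0] mov  r0, r4 -> r0=0x61
body[1] sub  r0, r3, #22 -> r0=0x1e
body[2] sub  r1, r2, r4 -> r1=0x17
body[3] sub  r5, r1, r3 -> r5=0xe3
body[4] sub  r5, r6, #7 -> r5=0x98
body[5] mov  r1, #0x1d -> r1=0x1d
body[6] add  r6, r5, #54 -> r6=0xce
epilogue: pop r6=0x9f, sp=0xa9
r1 is caller-saved -> body value

REG = 0x1d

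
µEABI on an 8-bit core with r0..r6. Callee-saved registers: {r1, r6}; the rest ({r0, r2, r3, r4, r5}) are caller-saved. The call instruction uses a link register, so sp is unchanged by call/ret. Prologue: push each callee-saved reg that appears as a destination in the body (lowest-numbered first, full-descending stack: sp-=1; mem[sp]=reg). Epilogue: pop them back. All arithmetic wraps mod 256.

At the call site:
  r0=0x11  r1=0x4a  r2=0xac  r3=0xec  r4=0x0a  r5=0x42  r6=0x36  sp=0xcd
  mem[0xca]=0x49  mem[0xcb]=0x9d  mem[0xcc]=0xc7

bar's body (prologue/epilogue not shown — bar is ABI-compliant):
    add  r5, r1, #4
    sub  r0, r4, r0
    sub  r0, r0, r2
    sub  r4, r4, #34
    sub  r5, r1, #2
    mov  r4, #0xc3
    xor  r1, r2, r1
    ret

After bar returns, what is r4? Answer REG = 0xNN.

REG = 0xc3

prologue: push r1 → mem[0xcc]=0x4a, sp=0xcc
body[0] add  r5, r1, #4 → r5=0x4e
body[1] sub  r0, r4, r0 → r0=0xf9
body[2] sub  r0, r0, r2 → r0=0x4d
body[3] sub  r4, r4, #34 → r4=0xe8
body[4] sub  r5, r1, #2 → r5=0x48
body[5] mov  r4, #0xc3 → r4=0xc3
body[6] xor  r1, r2, r1 → r1=0xe6
epilogue: pop r1=0x4a, sp=0xcd
r4 is caller-saved → body value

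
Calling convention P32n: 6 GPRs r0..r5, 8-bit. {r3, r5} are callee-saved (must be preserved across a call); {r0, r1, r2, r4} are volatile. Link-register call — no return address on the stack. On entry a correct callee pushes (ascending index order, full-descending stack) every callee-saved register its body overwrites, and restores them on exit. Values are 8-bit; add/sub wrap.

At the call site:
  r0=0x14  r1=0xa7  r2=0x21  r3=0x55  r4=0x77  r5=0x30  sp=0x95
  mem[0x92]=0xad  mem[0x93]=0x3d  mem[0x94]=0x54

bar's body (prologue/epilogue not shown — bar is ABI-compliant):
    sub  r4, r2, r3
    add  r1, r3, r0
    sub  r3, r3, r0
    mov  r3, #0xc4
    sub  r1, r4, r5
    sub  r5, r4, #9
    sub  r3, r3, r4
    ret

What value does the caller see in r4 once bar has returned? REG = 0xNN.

prologue: push r3 -> mem[0x94]=0x55, sp=0x94
prologue: push r5 -> mem[0x93]=0x30, sp=0x93
body[0] sub  r4, r2, r3 -> r4=0xcc
body[1] add  r1, r3, r0 -> r1=0x69
body[2] sub  r3, r3, r0 -> r3=0x41
body[3] mov  r3, #0xc4 -> r3=0xc4
body[4] sub  r1, r4, r5 -> r1=0x9c
body[5] sub  r5, r4, #9 -> r5=0xc3
body[6] sub  r3, r3, r4 -> r3=0xf8
epilogue: pop r5=0x30, sp=0x94
epilogue: pop r3=0x55, sp=0x95
r4 is caller-saved -> body value

REG = 0xcc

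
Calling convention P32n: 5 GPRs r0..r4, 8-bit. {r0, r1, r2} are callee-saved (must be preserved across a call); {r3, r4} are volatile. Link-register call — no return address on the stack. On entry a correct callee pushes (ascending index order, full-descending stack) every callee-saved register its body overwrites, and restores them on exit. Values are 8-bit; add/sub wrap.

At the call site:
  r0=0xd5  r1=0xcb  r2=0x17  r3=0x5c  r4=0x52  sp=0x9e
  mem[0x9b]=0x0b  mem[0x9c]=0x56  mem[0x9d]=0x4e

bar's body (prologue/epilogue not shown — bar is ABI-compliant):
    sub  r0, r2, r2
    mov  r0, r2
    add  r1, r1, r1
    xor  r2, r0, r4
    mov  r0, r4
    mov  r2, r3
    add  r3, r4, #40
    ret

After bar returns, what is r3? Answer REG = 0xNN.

REG = 0x7a

prologue: push r0 → mem[0x9d]=0xd5, sp=0x9d
prologue: push r1 → mem[0x9c]=0xcb, sp=0x9c
prologue: push r2 → mem[0x9b]=0x17, sp=0x9b
body[0] sub  r0, r2, r2 → r0=0x00
body[1] mov  r0, r2 → r0=0x17
body[2] add  r1, r1, r1 → r1=0x96
body[3] xor  r2, r0, r4 → r2=0x45
body[4] mov  r0, r4 → r0=0x52
body[5] mov  r2, r3 → r2=0x5c
body[6] add  r3, r4, #40 → r3=0x7a
epilogue: pop r2=0x17, sp=0x9c
epilogue: pop r1=0xcb, sp=0x9d
epilogue: pop r0=0xd5, sp=0x9e
r3 is caller-saved → body value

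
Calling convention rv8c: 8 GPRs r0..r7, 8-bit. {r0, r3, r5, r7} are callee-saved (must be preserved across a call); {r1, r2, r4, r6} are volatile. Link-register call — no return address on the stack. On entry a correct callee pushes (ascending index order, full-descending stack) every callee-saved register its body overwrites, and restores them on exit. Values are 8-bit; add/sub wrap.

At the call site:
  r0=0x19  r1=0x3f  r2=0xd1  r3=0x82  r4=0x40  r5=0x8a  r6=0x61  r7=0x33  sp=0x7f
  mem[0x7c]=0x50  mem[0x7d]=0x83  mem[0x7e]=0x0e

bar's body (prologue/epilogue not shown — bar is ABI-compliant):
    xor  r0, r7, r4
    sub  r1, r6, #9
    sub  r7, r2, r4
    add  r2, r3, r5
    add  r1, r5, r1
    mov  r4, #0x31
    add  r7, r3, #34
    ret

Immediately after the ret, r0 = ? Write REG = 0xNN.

REG = 0x19

prologue: push r0 -> mem[0x7e]=0x19, sp=0x7e
prologue: push r7 -> mem[0x7d]=0x33, sp=0x7d
body[0] xor  r0, r7, r4 -> r0=0x73
body[1] sub  r1, r6, #9 -> r1=0x58
body[2] sub  r7, r2, r4 -> r7=0x91
body[3] add  r2, r3, r5 -> r2=0x0c
body[4] add  r1, r5, r1 -> r1=0xe2
body[5] mov  r4, #0x31 -> r4=0x31
body[6] add  r7, r3, #34 -> r7=0xa4
epilogue: pop r7=0x33, sp=0x7e
epilogue: pop r0=0x19, sp=0x7f
r0 is callee-saved -> restored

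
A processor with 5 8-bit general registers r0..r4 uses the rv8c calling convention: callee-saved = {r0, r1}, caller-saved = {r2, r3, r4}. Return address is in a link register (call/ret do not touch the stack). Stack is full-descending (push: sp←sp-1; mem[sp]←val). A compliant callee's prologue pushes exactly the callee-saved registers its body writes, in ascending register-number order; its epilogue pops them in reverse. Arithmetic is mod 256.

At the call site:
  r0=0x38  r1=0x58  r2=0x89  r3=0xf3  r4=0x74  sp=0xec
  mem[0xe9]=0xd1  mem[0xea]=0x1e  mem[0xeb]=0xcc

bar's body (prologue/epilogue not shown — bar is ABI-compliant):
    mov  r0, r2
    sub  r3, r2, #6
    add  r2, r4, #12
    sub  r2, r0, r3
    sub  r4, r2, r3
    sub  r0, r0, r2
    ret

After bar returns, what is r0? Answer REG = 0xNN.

REG = 0x38

prologue: push r0 -> mem[0xeb]=0x38, sp=0xeb
body[0] mov  r0, r2 -> r0=0x89
body[1] sub  r3, r2, #6 -> r3=0x83
body[2] add  r2, r4, #12 -> r2=0x80
body[3] sub  r2, r0, r3 -> r2=0x06
body[4] sub  r4, r2, r3 -> r4=0x83
body[5] sub  r0, r0, r2 -> r0=0x83
epilogue: pop r0=0x38, sp=0xec
r0 is callee-saved -> restored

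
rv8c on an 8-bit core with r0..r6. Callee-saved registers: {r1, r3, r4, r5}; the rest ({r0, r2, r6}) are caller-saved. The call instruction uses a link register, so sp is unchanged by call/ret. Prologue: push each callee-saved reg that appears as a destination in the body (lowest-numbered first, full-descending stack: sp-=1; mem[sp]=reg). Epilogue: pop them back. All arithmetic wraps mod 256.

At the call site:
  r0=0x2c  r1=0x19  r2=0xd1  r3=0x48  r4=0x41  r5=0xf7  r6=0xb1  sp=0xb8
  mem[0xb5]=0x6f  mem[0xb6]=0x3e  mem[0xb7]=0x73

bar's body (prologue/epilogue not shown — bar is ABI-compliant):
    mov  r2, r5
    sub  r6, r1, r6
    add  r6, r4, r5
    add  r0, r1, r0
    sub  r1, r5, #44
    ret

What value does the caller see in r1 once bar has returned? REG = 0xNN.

REG = 0x19

prologue: push r1 -> mem[0xb7]=0x19, sp=0xb7
body[0] mov  r2, r5 -> r2=0xf7
body[1] sub  r6, r1, r6 -> r6=0x68
body[2] add  r6, r4, r5 -> r6=0x38
body[3] add  r0, r1, r0 -> r0=0x45
body[4] sub  r1, r5, #44 -> r1=0xcb
epilogue: pop r1=0x19, sp=0xb8
r1 is callee-saved -> restored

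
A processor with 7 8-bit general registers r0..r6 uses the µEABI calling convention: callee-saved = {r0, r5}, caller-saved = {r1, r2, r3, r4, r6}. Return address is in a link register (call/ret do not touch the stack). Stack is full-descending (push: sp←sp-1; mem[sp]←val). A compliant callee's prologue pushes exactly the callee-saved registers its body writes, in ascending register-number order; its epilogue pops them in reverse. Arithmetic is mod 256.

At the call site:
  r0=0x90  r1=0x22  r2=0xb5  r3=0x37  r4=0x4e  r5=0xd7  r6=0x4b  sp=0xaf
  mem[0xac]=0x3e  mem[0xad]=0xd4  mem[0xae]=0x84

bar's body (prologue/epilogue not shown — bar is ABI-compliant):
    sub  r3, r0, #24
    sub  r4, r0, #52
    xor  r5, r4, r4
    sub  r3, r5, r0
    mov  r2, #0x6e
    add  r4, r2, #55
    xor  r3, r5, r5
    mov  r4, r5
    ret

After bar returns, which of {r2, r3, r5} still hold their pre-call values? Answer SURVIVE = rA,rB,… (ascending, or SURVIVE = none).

SURVIVE = r5

prologue: push r5 -> mem[0xae]=0xd7, sp=0xae
body[0] sub  r3, r0, #24 -> r3=0x78
body[1] sub  r4, r0, #52 -> r4=0x5c
body[2] xor  r5, r4, r4 -> r5=0x00
body[3] sub  r3, r5, r0 -> r3=0x70
body[4] mov  r2, #0x6e -> r2=0x6e
body[5] add  r4, r2, #55 -> r4=0xa5
body[6] xor  r3, r5, r5 -> r3=0x00
body[7] mov  r4, r5 -> r4=0x00
epilogue: pop r5=0xd7, sp=0xaf
r2: caller-saved, written=True
r3: caller-saved, written=True
r5: callee-saved, written=True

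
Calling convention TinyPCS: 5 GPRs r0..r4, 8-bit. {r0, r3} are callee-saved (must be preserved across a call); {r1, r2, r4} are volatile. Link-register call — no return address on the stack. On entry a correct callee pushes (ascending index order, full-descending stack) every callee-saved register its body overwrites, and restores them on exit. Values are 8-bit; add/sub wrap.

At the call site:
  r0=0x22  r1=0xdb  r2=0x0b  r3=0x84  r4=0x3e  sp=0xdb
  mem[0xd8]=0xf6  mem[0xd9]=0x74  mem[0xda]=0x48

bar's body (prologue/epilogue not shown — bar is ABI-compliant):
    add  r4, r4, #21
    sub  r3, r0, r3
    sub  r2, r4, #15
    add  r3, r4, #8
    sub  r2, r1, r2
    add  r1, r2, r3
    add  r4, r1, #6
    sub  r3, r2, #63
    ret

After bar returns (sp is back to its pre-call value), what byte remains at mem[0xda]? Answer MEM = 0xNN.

prologue: push r3 -> mem[0xda]=0x84, sp=0xda
body[0] add  r4, r4, #21 -> r4=0x53
body[1] sub  r3, r0, r3 -> r3=0x9e
body[2] sub  r2, r4, #15 -> r2=0x44
body[3] add  r3, r4, #8 -> r3=0x5b
body[4] sub  r2, r1, r2 -> r2=0x97
body[5] add  r1, r2, r3 -> r1=0xf2
body[6] add  r4, r1, #6 -> r4=0xf8
body[7] sub  r3, r2, #63 -> r3=0x58
epilogue: pop r3=0x84, sp=0xdb
prologue pushed ['r3'] at ['0xda']

MEM = 0x84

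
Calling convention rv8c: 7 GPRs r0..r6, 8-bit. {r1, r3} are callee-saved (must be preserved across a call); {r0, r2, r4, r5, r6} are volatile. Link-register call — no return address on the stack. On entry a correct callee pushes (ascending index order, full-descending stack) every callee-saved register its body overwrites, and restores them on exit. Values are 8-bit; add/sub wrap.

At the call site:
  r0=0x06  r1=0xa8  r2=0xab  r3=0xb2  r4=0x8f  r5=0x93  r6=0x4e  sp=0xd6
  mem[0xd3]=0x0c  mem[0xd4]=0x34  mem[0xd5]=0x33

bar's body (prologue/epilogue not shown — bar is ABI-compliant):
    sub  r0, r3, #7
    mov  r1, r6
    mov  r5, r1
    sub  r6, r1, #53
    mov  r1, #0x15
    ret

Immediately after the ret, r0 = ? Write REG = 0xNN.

REG = 0xab

prologue: push r1 -> mem[0xd5]=0xa8, sp=0xd5
body[0] sub  r0, r3, #7 -> r0=0xab
body[1] mov  r1, r6 -> r1=0x4e
body[2] mov  r5, r1 -> r5=0x4e
body[3] sub  r6, r1, #53 -> r6=0x19
body[4] mov  r1, #0x15 -> r1=0x15
epilogue: pop r1=0xa8, sp=0xd6
r0 is caller-saved -> body value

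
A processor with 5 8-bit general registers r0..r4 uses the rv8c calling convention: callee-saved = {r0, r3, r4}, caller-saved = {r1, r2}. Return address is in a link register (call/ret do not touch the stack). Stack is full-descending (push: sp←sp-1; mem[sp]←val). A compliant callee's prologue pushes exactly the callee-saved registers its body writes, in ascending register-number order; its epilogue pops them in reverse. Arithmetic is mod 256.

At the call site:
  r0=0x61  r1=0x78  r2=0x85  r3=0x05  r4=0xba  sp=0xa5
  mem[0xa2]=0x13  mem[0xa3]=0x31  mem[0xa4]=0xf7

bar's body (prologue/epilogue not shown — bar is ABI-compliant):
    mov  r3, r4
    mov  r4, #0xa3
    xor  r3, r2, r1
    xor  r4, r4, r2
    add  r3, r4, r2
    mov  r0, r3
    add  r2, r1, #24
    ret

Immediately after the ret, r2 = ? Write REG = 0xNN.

REG = 0x90

prologue: push r0 → mem[0xa4]=0x61, sp=0xa4
prologue: push r3 → mem[0xa3]=0x05, sp=0xa3
prologue: push r4 → mem[0xa2]=0xba, sp=0xa2
body[0] mov  r3, r4 → r3=0xba
body[1] mov  r4, #0xa3 → r4=0xa3
body[2] xor  r3, r2, r1 → r3=0xfd
body[3] xor  r4, r4, r2 → r4=0x26
body[4] add  r3, r4, r2 → r3=0xab
body[5] mov  r0, r3 → r0=0xab
body[6] add  r2, r1, #24 → r2=0x90
epilogue: pop r4=0xba, sp=0xa3
epilogue: pop r3=0x05, sp=0xa4
epilogue: pop r0=0x61, sp=0xa5
r2 is caller-saved → body value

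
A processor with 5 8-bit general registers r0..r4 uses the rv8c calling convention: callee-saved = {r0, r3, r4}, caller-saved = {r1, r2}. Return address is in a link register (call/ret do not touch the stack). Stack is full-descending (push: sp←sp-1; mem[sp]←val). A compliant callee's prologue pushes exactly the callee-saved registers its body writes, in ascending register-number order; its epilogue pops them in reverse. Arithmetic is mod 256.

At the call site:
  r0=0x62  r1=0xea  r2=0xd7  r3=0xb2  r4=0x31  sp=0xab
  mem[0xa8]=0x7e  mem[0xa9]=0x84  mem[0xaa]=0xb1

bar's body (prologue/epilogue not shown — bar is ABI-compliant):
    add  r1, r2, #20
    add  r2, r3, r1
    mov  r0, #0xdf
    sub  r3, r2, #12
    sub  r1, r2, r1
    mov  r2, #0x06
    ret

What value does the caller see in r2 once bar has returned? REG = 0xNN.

REG = 0x06

prologue: push r0 -> mem[0xaa]=0x62, sp=0xaa
prologue: push r3 -> mem[0xa9]=0xb2, sp=0xa9
body[0] add  r1, r2, #20 -> r1=0xeb
body[1] add  r2, r3, r1 -> r2=0x9d
body[2] mov  r0, #0xdf -> r0=0xdf
body[3] sub  r3, r2, #12 -> r3=0x91
body[4] sub  r1, r2, r1 -> r1=0xb2
body[5] mov  r2, #0x06 -> r2=0x06
epilogue: pop r3=0xb2, sp=0xaa
epilogue: pop r0=0x62, sp=0xab
r2 is caller-saved -> body value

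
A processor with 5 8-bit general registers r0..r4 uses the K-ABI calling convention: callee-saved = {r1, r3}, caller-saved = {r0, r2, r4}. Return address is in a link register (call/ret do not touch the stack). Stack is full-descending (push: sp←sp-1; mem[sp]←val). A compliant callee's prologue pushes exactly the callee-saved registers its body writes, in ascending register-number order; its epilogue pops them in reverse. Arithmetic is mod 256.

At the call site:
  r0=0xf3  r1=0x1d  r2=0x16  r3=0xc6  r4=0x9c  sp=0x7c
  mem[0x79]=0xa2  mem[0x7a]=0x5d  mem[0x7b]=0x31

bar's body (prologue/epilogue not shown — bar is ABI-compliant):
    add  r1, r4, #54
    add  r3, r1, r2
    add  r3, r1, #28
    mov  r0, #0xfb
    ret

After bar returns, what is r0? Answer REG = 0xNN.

prologue: push r1 → mem[0x7b]=0x1d, sp=0x7b
prologue: push r3 → mem[0x7a]=0xc6, sp=0x7a
body[0] add  r1, r4, #54 → r1=0xd2
body[1] add  r3, r1, r2 → r3=0xe8
body[2] add  r3, r1, #28 → r3=0xee
body[3] mov  r0, #0xfb → r0=0xfb
epilogue: pop r3=0xc6, sp=0x7b
epilogue: pop r1=0x1d, sp=0x7c
r0 is caller-saved → body value

REG = 0xfb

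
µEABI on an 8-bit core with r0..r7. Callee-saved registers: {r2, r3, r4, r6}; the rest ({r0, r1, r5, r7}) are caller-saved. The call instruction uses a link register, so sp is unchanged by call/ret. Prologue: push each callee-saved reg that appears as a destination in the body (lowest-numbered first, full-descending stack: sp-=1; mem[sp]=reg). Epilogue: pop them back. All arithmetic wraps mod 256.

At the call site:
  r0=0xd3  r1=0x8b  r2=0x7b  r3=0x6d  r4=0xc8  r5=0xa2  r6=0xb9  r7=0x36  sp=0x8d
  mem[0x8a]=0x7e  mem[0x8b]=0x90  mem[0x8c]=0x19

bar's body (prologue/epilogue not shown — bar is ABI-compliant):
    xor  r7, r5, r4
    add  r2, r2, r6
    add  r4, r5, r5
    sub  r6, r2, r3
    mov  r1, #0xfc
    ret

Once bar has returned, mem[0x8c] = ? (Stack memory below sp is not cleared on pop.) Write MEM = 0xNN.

MEM = 0x7b

prologue: push r2 -> mem[0x8c]=0x7b, sp=0x8c
prologue: push r4 -> mem[0x8b]=0xc8, sp=0x8b
prologue: push r6 -> mem[0x8a]=0xb9, sp=0x8a
body[0] xor  r7, r5, r4 -> r7=0x6a
body[1] add  r2, r2, r6 -> r2=0x34
body[2] add  r4, r5, r5 -> r4=0x44
body[3] sub  r6, r2, r3 -> r6=0xc7
body[4] mov  r1, #0xfc -> r1=0xfc
epilogue: pop r6=0xb9, sp=0x8b
epilogue: pop r4=0xc8, sp=0x8c
epilogue: pop r2=0x7b, sp=0x8d
prologue pushed ['r2', 'r4', 'r6'] at ['0x8c', '0x8b', '0x8a']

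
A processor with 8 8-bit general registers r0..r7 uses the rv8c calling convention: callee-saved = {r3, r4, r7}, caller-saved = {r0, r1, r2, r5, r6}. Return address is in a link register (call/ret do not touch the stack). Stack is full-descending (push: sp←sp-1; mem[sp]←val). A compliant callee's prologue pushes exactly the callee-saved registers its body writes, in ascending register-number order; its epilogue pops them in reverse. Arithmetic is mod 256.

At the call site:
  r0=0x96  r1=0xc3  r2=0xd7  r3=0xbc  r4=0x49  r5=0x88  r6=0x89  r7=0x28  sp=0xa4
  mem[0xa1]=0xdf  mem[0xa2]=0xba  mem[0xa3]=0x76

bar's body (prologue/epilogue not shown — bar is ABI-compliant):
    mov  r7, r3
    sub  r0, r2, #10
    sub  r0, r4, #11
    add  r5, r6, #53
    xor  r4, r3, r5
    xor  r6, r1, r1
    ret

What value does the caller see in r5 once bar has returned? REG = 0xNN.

prologue: push r4 -> mem[0xa3]=0x49, sp=0xa3
prologue: push r7 -> mem[0xa2]=0x28, sp=0xa2
body[0] mov  r7, r3 -> r7=0xbc
body[1] sub  r0, r2, #10 -> r0=0xcd
body[2] sub  r0, r4, #11 -> r0=0x3e
body[3] add  r5, r6, #53 -> r5=0xbe
body[4] xor  r4, r3, r5 -> r4=0x02
body[5] xor  r6, r1, r1 -> r6=0x00
epilogue: pop r7=0x28, sp=0xa3
epilogue: pop r4=0x49, sp=0xa4
r5 is caller-saved -> body value

REG = 0xbe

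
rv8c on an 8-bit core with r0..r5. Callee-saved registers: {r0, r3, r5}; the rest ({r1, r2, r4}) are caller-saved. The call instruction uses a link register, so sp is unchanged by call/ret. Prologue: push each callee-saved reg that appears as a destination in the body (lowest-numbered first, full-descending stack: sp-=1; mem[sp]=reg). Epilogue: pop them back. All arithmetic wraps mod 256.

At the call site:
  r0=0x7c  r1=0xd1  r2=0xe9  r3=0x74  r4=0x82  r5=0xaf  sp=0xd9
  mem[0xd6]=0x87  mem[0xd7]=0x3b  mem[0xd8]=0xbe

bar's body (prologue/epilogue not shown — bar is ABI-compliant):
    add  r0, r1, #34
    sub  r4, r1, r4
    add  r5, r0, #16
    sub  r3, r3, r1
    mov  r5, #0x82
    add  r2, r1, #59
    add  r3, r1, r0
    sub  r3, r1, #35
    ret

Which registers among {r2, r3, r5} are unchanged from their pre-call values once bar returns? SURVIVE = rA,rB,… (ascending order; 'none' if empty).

SURVIVE = r3,r5

prologue: push r0 -> mem[0xd8]=0x7c, sp=0xd8
prologue: push r3 -> mem[0xd7]=0x74, sp=0xd7
prologue: push r5 -> mem[0xd6]=0xaf, sp=0xd6
body[0] add  r0, r1, #34 -> r0=0xf3
body[1] sub  r4, r1, r4 -> r4=0x4f
body[2] add  r5, r0, #16 -> r5=0x03
body[3] sub  r3, r3, r1 -> r3=0xa3
body[4] mov  r5, #0x82 -> r5=0x82
body[5] add  r2, r1, #59 -> r2=0x0c
body[6] add  r3, r1, r0 -> r3=0xc4
body[7] sub  r3, r1, #35 -> r3=0xae
epilogue: pop r5=0xaf, sp=0xd7
epilogue: pop r3=0x74, sp=0xd8
epilogue: pop r0=0x7c, sp=0xd9
r2: caller-saved, written=True
r3: callee-saved, written=True
r5: callee-saved, written=True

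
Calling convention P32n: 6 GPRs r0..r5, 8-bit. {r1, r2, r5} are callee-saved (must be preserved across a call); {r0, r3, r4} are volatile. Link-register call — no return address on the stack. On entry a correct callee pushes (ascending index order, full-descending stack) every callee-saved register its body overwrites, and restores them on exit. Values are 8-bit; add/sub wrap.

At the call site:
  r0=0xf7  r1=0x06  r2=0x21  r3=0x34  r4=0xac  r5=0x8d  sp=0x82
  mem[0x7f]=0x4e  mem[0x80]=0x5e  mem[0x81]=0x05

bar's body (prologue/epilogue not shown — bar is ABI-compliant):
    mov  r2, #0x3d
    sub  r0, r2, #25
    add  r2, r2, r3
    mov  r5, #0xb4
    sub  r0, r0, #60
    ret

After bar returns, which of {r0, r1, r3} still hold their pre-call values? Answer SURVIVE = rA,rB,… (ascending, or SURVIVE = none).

prologue: push r2 -> mem[0x81]=0x21, sp=0x81
prologue: push r5 -> mem[0x80]=0x8d, sp=0x80
body[0] mov  r2, #0x3d -> r2=0x3d
body[1] sub  r0, r2, #25 -> r0=0x24
body[2] add  r2, r2, r3 -> r2=0x71
body[3] mov  r5, #0xb4 -> r5=0xb4
body[4] sub  r0, r0, #60 -> r0=0xe8
epilogue: pop r5=0x8d, sp=0x81
epilogue: pop r2=0x21, sp=0x82
r0: caller-saved, written=True
r1: callee-saved, written=False
r3: caller-saved, written=False

SURVIVE = r1,r3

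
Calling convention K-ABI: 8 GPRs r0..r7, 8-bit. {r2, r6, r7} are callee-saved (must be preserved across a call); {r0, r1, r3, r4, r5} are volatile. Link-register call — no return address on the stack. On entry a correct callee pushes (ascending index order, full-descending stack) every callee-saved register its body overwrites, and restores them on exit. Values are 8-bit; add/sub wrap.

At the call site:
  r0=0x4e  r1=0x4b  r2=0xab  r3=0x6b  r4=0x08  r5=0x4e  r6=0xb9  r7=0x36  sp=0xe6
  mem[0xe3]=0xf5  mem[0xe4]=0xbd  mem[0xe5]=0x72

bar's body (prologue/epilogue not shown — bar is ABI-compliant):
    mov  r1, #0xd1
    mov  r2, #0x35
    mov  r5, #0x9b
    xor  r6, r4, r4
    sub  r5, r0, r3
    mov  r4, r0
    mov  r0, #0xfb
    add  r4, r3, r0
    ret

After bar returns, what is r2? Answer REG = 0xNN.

prologue: push r2 → mem[0xe5]=0xab, sp=0xe5
prologue: push r6 → mem[0xe4]=0xb9, sp=0xe4
body[0] mov  r1, #0xd1 → r1=0xd1
body[1] mov  r2, #0x35 → r2=0x35
body[2] mov  r5, #0x9b → r5=0x9b
body[3] xor  r6, r4, r4 → r6=0x00
body[4] sub  r5, r0, r3 → r5=0xe3
body[5] mov  r4, r0 → r4=0x4e
body[6] mov  r0, #0xfb → r0=0xfb
body[7] add  r4, r3, r0 → r4=0x66
epilogue: pop r6=0xb9, sp=0xe5
epilogue: pop r2=0xab, sp=0xe6
r2 is callee-saved → restored

REG = 0xab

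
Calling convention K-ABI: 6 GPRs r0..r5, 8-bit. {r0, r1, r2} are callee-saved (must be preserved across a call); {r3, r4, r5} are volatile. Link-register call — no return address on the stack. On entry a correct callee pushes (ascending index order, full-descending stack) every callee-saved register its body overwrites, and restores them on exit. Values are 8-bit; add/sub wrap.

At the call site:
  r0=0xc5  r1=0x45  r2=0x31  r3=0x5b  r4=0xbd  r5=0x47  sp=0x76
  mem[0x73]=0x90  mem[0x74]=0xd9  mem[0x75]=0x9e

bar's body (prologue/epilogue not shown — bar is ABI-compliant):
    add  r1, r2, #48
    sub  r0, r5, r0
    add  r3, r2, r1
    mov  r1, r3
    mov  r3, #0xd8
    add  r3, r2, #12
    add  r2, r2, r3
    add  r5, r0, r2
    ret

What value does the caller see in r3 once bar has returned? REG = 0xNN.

prologue: push r0 → mem[0x75]=0xc5, sp=0x75
prologue: push r1 → mem[0x74]=0x45, sp=0x74
prologue: push r2 → mem[0x73]=0x31, sp=0x73
body[0] add  r1, r2, #48 → r1=0x61
body[1] sub  r0, r5, r0 → r0=0x82
body[2] add  r3, r2, r1 → r3=0x92
body[3] mov  r1, r3 → r1=0x92
body[4] mov  r3, #0xd8 → r3=0xd8
body[5] add  r3, r2, #12 → r3=0x3d
body[6] add  r2, r2, r3 → r2=0x6e
body[7] add  r5, r0, r2 → r5=0xf0
epilogue: pop r2=0x31, sp=0x74
epilogue: pop r1=0x45, sp=0x75
epilogue: pop r0=0xc5, sp=0x76
r3 is caller-saved → body value

REG = 0x3d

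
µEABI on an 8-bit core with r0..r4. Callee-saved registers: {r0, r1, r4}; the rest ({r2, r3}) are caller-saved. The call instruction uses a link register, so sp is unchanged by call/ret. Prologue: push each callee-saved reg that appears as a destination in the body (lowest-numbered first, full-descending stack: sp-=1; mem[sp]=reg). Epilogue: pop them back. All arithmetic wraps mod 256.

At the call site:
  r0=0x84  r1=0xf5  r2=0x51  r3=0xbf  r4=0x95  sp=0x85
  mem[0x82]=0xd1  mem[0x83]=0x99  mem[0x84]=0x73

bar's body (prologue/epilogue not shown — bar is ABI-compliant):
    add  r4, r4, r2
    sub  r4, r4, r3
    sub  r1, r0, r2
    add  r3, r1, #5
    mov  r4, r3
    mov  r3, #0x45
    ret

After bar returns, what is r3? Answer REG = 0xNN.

REG = 0x45

prologue: push r1 → mem[0x84]=0xf5, sp=0x84
prologue: push r4 → mem[0x83]=0x95, sp=0x83
body[0] add  r4, r4, r2 → r4=0xe6
body[1] sub  r4, r4, r3 → r4=0x27
body[2] sub  r1, r0, r2 → r1=0x33
body[3] add  r3, r1, #5 → r3=0x38
body[4] mov  r4, r3 → r4=0x38
body[5] mov  r3, #0x45 → r3=0x45
epilogue: pop r4=0x95, sp=0x84
epilogue: pop r1=0xf5, sp=0x85
r3 is caller-saved → body value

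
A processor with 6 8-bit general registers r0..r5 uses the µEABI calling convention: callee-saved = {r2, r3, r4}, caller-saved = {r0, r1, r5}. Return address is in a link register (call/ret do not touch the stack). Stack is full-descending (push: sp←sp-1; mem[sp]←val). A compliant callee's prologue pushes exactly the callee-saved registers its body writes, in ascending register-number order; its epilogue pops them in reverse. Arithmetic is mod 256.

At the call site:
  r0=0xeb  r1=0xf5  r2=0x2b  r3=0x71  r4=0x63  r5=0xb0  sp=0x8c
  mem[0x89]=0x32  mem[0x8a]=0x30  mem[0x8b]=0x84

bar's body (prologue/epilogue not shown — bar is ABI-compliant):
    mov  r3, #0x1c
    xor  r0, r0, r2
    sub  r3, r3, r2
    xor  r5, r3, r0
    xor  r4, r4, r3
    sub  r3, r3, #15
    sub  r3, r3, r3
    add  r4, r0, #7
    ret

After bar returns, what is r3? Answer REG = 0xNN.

prologue: push r3 → mem[0x8b]=0x71, sp=0x8b
prologue: push r4 → mem[0x8a]=0x63, sp=0x8a
body[0] mov  r3, #0x1c → r3=0x1c
body[1] xor  r0, r0, r2 → r0=0xc0
body[2] sub  r3, r3, r2 → r3=0xf1
body[3] xor  r5, r3, r0 → r5=0x31
body[4] xor  r4, r4, r3 → r4=0x92
body[5] sub  r3, r3, #15 → r3=0xe2
body[6] sub  r3, r3, r3 → r3=0x00
body[7] add  r4, r0, #7 → r4=0xc7
epilogue: pop r4=0x63, sp=0x8b
epilogue: pop r3=0x71, sp=0x8c
r3 is callee-saved → restored

REG = 0x71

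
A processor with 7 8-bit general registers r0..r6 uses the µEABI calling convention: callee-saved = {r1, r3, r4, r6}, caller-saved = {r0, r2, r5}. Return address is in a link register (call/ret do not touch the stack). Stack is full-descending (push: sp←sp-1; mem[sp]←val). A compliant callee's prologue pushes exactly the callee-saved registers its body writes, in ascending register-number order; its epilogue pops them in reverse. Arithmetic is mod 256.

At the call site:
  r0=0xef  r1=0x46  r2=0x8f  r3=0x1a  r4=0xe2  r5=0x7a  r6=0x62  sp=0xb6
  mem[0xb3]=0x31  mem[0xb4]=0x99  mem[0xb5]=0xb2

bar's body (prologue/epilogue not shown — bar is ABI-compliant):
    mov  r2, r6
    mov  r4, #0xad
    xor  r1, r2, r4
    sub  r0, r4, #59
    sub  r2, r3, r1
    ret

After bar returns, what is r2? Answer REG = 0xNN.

prologue: push r1 → mem[0xb5]=0x46, sp=0xb5
prologue: push r4 → mem[0xb4]=0xe2, sp=0xb4
body[0] mov  r2, r6 → r2=0x62
body[1] mov  r4, #0xad → r4=0xad
body[2] xor  r1, r2, r4 → r1=0xcf
body[3] sub  r0, r4, #59 → r0=0x72
body[4] sub  r2, r3, r1 → r2=0x4b
epilogue: pop r4=0xe2, sp=0xb5
epilogue: pop r1=0x46, sp=0xb6
r2 is caller-saved → body value

REG = 0x4b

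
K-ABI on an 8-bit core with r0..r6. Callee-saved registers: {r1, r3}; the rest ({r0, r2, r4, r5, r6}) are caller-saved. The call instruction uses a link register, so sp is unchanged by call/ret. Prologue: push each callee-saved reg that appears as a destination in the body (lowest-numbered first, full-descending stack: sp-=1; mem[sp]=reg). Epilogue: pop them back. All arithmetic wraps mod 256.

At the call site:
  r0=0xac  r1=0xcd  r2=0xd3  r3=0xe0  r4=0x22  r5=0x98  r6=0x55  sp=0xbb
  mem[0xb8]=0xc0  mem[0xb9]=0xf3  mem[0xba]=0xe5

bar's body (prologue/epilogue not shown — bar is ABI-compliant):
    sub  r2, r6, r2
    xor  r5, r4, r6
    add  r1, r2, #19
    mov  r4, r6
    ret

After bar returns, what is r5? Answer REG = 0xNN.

prologue: push r1 → mem[0xba]=0xcd, sp=0xba
body[0] sub  r2, r6, r2 → r2=0x82
body[1] xor  r5, r4, r6 → r5=0x77
body[2] add  r1, r2, #19 → r1=0x95
body[3] mov  r4, r6 → r4=0x55
epilogue: pop r1=0xcd, sp=0xbb
r5 is caller-saved → body value

REG = 0x77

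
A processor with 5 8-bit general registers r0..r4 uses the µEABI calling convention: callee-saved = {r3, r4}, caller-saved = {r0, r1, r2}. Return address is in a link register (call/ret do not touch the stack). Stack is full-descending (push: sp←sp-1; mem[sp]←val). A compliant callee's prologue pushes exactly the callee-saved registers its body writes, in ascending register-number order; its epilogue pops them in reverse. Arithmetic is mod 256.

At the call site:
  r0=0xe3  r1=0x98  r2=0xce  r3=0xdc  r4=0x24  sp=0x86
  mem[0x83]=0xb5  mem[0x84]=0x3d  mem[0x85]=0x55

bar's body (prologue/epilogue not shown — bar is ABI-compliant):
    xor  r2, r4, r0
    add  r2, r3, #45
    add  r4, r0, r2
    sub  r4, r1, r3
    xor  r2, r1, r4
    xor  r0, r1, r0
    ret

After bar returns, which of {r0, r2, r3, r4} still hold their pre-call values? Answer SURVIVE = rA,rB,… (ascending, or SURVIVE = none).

prologue: push r4 -> mem[0x85]=0x24, sp=0x85
body[0] xor  r2, r4, r0 -> r2=0xc7
body[1] add  r2, r3, #45 -> r2=0x09
body[2] add  r4, r0, r2 -> r4=0xec
body[3] sub  r4, r1, r3 -> r4=0xbc
body[4] xor  r2, r1, r4 -> r2=0x24
body[5] xor  r0, r1, r0 -> r0=0x7b
epilogue: pop r4=0x24, sp=0x86
r0: caller-saved, written=True
r2: caller-saved, written=True
r3: callee-saved, written=False
r4: callee-saved, written=True

SURVIVE = r3,r4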